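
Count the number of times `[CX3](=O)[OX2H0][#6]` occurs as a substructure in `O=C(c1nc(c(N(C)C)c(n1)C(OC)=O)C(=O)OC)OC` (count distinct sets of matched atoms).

3

[CX3](=O)[OX2H0][#6] is the SMARTS for an ester: a carbonyl carbon bonded to an oxygen that is itself bonded to carbon (no H on that O).
The molecule carries 3 separate instances of a methyl-ester group (-C(=O)OCH3) meeting every constraint; each maps to a distinct set of atoms, giving 3 matches.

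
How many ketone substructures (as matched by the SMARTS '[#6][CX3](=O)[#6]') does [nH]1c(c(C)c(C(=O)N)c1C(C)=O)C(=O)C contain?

2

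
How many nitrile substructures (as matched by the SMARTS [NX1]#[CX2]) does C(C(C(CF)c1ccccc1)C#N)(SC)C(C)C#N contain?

[NX1]#[CX2] is the SMARTS for a nitrile: a nitrogen triple-bonded to a two-connected carbon.
The molecule carries 2 separate instances of a nitrile (-C#N) meeting every constraint; each maps to a distinct set of atoms, giving 2 matches.

2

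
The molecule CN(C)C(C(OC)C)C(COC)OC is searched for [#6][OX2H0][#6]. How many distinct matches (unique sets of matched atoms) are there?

3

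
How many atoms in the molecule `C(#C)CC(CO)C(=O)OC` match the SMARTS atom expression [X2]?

The query [X2] means: any atom with exactly two total connections (bonds + H).
Check the 10 heavy atoms by environment: 4× C (X4) → no; 2× O (X2) → match; 2× C (X2) → match; 1× C (X3) → no; 1× O (X1) → no.
Summing the matching environments: 2 + 2 = 4 matching atoms.

4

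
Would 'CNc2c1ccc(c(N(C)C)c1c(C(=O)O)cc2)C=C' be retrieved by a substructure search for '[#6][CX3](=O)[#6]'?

No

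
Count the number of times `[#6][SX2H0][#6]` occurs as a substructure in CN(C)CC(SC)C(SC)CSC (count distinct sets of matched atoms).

3

[#6][SX2H0][#6] is the SMARTS for a thioether: an aliphatic sulfur bridging two carbons with no H on the sulfur.
The molecule carries 3 separate instances of a methylthio ether (-SCH3) meeting every constraint; each maps to a distinct set of atoms, giving 3 matches.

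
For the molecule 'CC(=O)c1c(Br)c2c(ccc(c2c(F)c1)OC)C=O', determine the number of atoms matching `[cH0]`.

7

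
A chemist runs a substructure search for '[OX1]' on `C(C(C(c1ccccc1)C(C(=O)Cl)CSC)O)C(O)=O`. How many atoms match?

2

The query [OX1] means: aliphatic oxygen with one total connection — typically a carbonyl =O or an oxide.
Check the 20 heavy atoms by environment: 6× C (X4) → no; 6× c (aromatic, X3) → no; 1× S (X2) → no; 2× C (X3) → no; 2× O (X1) → match; 2× O (X2) → no; 1× Cl (X1) → no.
That gives 2 matching atoms.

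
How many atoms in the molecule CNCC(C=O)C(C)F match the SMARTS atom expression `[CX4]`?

The query [CX4] means: C with X4: aliphatic carbon with exactly 4 total connections (bonds + H).
Check the 9 heavy atoms by environment: 5× C (X4) → match; 1× N (X3) → no; 1× C (X3) → no; 1× O (X1) → no; 1× F (X1) → no.
That gives 5 matching atoms.

5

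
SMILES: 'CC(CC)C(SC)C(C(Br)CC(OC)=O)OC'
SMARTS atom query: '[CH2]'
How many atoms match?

Check the 17 heavy atoms by environment: 2× C (H2) → match; 4× C (H1) → no; 1× Br (H0) → no; 5× C (H3) → no; 1× S (H0) → no; 1× C (H0) → no; 3× O (H0) → no.
That gives 2 matching atoms.

2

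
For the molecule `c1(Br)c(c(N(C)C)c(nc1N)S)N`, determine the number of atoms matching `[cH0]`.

The query [cH0] means: aromatic carbon with no attached hydrogen (substituted or ring-fusion).
Check the 13 heavy atoms by environment: 1× n (aromatic, H0) → no; 5× c (aromatic, H0) → match; 1× N (H0) → no; 2× C (H3) → no; 2× N (H2) → no; 1× Br (H0) → no; 1× S (H1) → no.
That gives 5 matching atoms.

5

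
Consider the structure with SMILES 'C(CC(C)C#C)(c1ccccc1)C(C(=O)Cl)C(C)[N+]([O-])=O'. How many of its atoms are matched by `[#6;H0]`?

3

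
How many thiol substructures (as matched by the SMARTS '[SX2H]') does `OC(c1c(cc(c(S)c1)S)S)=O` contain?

[SX2H] is the SMARTS for a thiol: an aliphatic sulfur with two connections, one being H.
The molecule carries 3 separate instances of a thiol (-SH) meeting every constraint; each maps to a distinct set of atoms, giving 3 matches.

3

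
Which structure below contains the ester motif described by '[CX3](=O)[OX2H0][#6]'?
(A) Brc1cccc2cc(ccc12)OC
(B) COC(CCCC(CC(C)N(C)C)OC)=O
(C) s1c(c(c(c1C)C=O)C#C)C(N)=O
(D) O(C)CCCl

B

[CX3](=O)[OX2H0][#6] describes a carbonyl carbon bonded to an oxygen that is itself bonded to carbon (no H on that O) (an ester).
(A) has a methoxy ether (-OCH3) but the ether oxygen is not adjacent to a C=O carbon.
(B) contains a methyl-ester group (-C(=O)OCH3), which satisfies every atom and bond constraint.
(C) has a primary amide (-C(=O)NH2) but the carbonyl is bonded to N, not to an O-C linkage.
(D) has a methoxy ether (-OCH3) but the ether oxygen is not adjacent to a C=O carbon.
So the answer is (B).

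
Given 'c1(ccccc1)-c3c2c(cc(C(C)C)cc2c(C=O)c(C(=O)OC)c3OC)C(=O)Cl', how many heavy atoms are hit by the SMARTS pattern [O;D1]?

3

The query [O;D1] means: aliphatic oxygen bonded to exactly one heavy atom.
Check the 30 heavy atoms by environment: 9× c (aromatic, D3) → no; 7× c (aromatic, D2) → no; 2× O (D2) → no; 4× C (D1) → no; 3× C (D3) → no; 3× O (D1) → match; 1× Cl (D1) → no; 1× C (D2) → no.
That gives 3 matching atoms.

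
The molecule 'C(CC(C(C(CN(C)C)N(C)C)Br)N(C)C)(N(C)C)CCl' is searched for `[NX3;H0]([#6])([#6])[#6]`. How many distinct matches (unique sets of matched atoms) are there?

[NX3;H0]([#6])([#6])[#6] is the SMARTS for a tertiary amine: a trivalent nitrogen with no H, bonded to three carbons.
The molecule carries 4 separate instances of a dimethylamino group (-N(CH3)2) meeting every constraint; each maps to a distinct set of atoms, giving 4 matches.

4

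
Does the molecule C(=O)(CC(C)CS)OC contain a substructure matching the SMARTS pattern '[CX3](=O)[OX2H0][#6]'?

The pattern [CX3](=O)[OX2H0][#6] describes a carbonyl carbon bonded to an oxygen that is itself bonded to carbon (no H on that O) — an ester.
The molecule carries a methyl-ester group (-C(=O)OCH3), whose atoms satisfy every constraint of the query, so the pattern matches.

Yes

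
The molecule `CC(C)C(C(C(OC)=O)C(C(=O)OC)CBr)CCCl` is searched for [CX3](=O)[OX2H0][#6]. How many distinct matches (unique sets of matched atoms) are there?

2

[CX3](=O)[OX2H0][#6] is the SMARTS for an ester: a carbonyl carbon bonded to an oxygen that is itself bonded to carbon (no H on that O).
The molecule carries 2 separate instances of a methyl-ester group (-C(=O)OCH3) meeting every constraint; each maps to a distinct set of atoms, giving 2 matches.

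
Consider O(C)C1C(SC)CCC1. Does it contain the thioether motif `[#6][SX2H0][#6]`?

The pattern [#6][SX2H0][#6] describes an aliphatic sulfur bridging two carbons with no H on the sulfur — a thioether.
The molecule carries a methylthio ether (-SCH3), whose atoms satisfy every constraint of the query, so the pattern matches.

Yes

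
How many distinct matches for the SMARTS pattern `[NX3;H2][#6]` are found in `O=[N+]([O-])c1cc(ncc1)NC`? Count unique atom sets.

0

[NX3;H2][#6] is the SMARTS for a primary amine: a trivalent nitrogen with two H attached to carbon.
The molecule has an N-methylamino group (-NHCH3), but the nitrogen bears two carbons and only one H (H1), not H2; nothing else fits, so there are 0 matches.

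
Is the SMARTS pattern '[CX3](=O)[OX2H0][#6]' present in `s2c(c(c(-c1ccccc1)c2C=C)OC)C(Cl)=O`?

The pattern [CX3](=O)[OX2H0][#6] describes a carbonyl carbon bonded to an oxygen that is itself bonded to carbon (no H on that O) — an ester.
The closest candidate here is a methoxy ether (-OCH3), but the ether oxygen is not adjacent to a C=O carbon. No other fragment satisfies the full query, so there is no match.

No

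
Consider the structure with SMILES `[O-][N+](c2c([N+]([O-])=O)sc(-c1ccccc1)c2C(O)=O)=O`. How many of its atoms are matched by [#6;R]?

10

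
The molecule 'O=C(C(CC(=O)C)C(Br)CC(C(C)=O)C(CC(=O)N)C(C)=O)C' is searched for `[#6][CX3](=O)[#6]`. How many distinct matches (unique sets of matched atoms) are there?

[#6][CX3](=O)[#6] is the SMARTS for a ketone: a carbonyl carbon (no H) flanked by two carbons.
The molecule carries 4 separate instances of an acetyl/ketone group (-C(=O)CH3) meeting every constraint; each maps to a distinct set of atoms, giving 4 matches.

4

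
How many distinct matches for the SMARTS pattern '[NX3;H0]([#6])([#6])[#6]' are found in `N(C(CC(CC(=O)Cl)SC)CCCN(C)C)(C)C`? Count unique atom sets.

[NX3;H0]([#6])([#6])[#6] is the SMARTS for a tertiary amine: a trivalent nitrogen with no H, bonded to three carbons.
The molecule carries 2 separate instances of a dimethylamino group (-N(CH3)2) meeting every constraint; each maps to a distinct set of atoms, giving 2 matches.

2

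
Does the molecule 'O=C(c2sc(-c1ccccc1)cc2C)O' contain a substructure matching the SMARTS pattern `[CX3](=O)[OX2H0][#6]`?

No

The pattern [CX3](=O)[OX2H0][#6] describes a carbonyl carbon bonded to an oxygen that is itself bonded to carbon (no H on that O) — an ester.
The closest candidate here is a carboxylic acid group (-C(=O)OH), but the singly-bonded O carries H (OX2H1, not H0). No other fragment satisfies the full query, so there is no match.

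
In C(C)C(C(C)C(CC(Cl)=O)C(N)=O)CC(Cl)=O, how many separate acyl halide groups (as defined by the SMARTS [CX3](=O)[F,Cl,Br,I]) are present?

[CX3](=O)[F,Cl,Br,I] is the SMARTS for an acyl halide: a carbonyl carbon bonded to a halogen.
The molecule carries 2 separate instances of an acyl chloride (-C(=O)Cl) meeting every constraint; each maps to a distinct set of atoms, giving 2 matches.

2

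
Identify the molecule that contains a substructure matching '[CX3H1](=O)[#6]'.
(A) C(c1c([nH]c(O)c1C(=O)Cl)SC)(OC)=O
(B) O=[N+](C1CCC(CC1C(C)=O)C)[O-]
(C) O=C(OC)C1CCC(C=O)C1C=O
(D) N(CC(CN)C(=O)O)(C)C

C

[CX3H1](=O)[#6] describes an sp2 carbon with one H, double-bonded to O and single-bonded to carbon (an aldehyde).
(A) has a methyl-ester group (-C(=O)OCH3) but the carbonyl carbon has H0, not H1.
(B) has an acetyl/ketone group (-C(=O)CH3) but the carbonyl carbon has H0 (two carbon neighbours), not H1.
(C) contains an aldehyde (-CHO), which satisfies every atom and bond constraint.
(D) has a carboxylic acid group (-C(=O)OH) but the carbonyl carbon has H0 and is bonded to O, not H1.
So the answer is (C).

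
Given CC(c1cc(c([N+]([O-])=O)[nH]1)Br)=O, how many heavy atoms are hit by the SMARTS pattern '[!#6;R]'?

The query [!#6;R] means: non-carbon atom that is part of a ring.
Check the 12 heavy atoms by environment: 1× n (aromatic, in 5-ring) → match; 4× c (aromatic, in 5-ring) → no; 1× N (charge +1, acyclic) → no; 1× O (charge -1, acyclic) → no; 2× O (acyclic) → no; 2× C (acyclic) → no; 1× Br (acyclic) → no.
That gives 1 matching atom.

1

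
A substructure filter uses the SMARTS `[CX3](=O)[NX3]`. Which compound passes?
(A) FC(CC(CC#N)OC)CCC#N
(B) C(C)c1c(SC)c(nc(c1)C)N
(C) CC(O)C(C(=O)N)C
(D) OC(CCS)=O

C

[CX3](=O)[NX3] describes a carbonyl carbon bonded to a trivalent nitrogen (an amide).
(A) has a nitrile (-C#N) but the nitrile N is NX1 (triple-bonded), not NX3.
(B) has a primary amino group (-NH2) but the -NH2 is not attached to a carbonyl carbon.
(C) contains a primary amide (-C(=O)NH2), which satisfies every atom and bond constraint.
(D) has a carboxylic acid group (-C(=O)OH) but the carbonyl is bonded to O, not to an NX3 nitrogen.
So the answer is (C).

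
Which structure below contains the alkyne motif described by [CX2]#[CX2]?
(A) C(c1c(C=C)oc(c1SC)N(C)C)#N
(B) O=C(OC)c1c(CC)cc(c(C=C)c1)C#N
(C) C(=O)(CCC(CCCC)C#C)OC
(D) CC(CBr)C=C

C

[CX2]#[CX2] describes a carbon-carbon triple bond (an alkyne).
(A) has a nitrile (-C#N) but the triple bond is C#N, not C#C.
(B) has a vinyl group (-CH=CH2) but the C=C is a double bond; both carbons are CX3, not CX2.
(C) contains an ethynyl group (-C#CH), which satisfies every atom and bond constraint.
(D) has a vinyl group (-CH=CH2) but the C=C is a double bond; both carbons are CX3, not CX2.
So the answer is (C).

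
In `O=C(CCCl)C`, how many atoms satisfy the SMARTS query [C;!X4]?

1

Check the 6 heavy atoms by environment: 3× C (X4) → no; 1× C (X3) → match; 1× O (X1) → no; 1× Cl (X1) → no.
That gives 1 matching atom.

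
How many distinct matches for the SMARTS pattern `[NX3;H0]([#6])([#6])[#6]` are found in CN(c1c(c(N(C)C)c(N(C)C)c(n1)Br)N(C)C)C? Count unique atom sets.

4

[NX3;H0]([#6])([#6])[#6] is the SMARTS for a tertiary amine: a trivalent nitrogen with no H, bonded to three carbons.
The molecule carries 4 separate instances of a dimethylamino group (-N(CH3)2) meeting every constraint; each maps to a distinct set of atoms, giving 4 matches.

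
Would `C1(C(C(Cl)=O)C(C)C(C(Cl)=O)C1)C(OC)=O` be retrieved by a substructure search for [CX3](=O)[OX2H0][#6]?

Yes

The pattern [CX3](=O)[OX2H0][#6] describes a carbonyl carbon bonded to an oxygen that is itself bonded to carbon (no H on that O) — an ester.
The molecule carries a methyl-ester group (-C(=O)OCH3), whose atoms satisfy every constraint of the query, so the pattern matches.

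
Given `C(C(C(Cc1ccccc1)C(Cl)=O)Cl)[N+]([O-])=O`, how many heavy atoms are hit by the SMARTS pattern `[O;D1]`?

The query [O;D1] means: aliphatic oxygen bonded to exactly one heavy atom.
Check the 17 heavy atoms by environment: 2× C (D2) → no; 3× C (D3) → no; 2× O (D1) → match; 2× Cl (D1) → no; 1× N (charge +1, D3) → no; 1× O (charge -1, D1) → match; 1× c (aromatic, D3) → no; 5× c (aromatic, D2) → no.
Summing the matching environments: 2 + 1 = 3 matching atoms.

3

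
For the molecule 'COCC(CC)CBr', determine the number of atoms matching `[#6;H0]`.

Check the 8 heavy atoms by environment: 3× C (H2) → no; 1× C (H1) → no; 2× C (H3) → no; 1× Br (H0) → no; 1× O (H0) → no.
No environment satisfies the query, so 0 matching atoms.

0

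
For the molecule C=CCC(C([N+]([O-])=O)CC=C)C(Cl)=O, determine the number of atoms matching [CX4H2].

2

Check the 14 heavy atoms by environment: 2× C (H2, X4) → match; 2× C (H1, X4) → no; 2× C (H1, X3) → no; 2× C (H2, X3) → no; 1× C (H0, X3) → no; 2× O (H0, X1) → no; 1× Cl (H0, X1) → no; 1× N (charge +1, H0, X3) → no; 1× O (charge -1, H0, X1) → no.
That gives 2 matching atoms.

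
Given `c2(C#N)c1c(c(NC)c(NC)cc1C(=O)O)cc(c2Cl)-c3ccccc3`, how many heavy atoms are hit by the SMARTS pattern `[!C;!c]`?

Check the 26 heavy atoms by environment: 16× c (aromatic) → no; 3× N → match; 4× C → no; 2× O → match; 1× Cl → match.
Summing the matching environments: 3 + 2 + 1 = 6 matching atoms.

6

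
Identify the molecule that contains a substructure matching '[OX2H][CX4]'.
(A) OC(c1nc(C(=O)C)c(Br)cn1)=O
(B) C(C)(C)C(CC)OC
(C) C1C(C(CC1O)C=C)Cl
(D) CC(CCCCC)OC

C

[OX2H][CX4] describes a hydroxyl oxygen bound to an sp3 (X4) carbon (an aliphatic alcohol).
(A) has a carboxylic acid group (-C(=O)OH) but the -OH is on a CX3 carbonyl carbon, not a CX4 carbon.
(B) has a methoxy ether (-OCH3) but the oxygen has H0 (ether), not H1.
(C) contains a hydroxyl group (-OH), which satisfies every atom and bond constraint.
(D) has a methoxy ether (-OCH3) but the oxygen has H0 (ether), not H1.
So the answer is (C).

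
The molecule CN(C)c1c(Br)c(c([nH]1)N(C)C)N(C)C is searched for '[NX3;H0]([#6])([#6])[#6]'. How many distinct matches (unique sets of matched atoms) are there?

3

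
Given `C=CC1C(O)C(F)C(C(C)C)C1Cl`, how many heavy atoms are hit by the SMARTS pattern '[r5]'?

Check the 13 heavy atoms by environment: 5× C (in 5-ring) → match; 1× F (acyclic) → no; 5× C (acyclic) → no; 1× Cl (acyclic) → no; 1× O (acyclic) → no.
That gives 5 matching atoms.

5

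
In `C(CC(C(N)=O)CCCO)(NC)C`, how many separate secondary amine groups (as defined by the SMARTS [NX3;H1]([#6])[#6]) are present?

1

[NX3;H1]([#6])[#6] is the SMARTS for a secondary amine: a trivalent nitrogen with one H, bonded to two carbons.
Exactly one fragment in the molecule meets all constraints, giving 1 match.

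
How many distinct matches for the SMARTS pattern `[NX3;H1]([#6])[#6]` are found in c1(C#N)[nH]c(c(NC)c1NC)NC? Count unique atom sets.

3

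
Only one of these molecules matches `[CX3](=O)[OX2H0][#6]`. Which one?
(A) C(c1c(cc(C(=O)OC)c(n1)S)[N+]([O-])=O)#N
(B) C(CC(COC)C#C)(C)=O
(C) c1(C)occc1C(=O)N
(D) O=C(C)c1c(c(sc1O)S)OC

[CX3](=O)[OX2H0][#6] describes a carbonyl carbon bonded to an oxygen that is itself bonded to carbon (no H on that O) (an ester).
(A) contains a methyl-ester group (-C(=O)OCH3), which satisfies every atom and bond constraint.
(B) has a methoxy ether (-OCH3) but the ether oxygen is not adjacent to a C=O carbon.
(C) has a primary amide (-C(=O)NH2) but the carbonyl is bonded to N, not to an O-C linkage.
(D) has a methoxy ether (-OCH3) but the ether oxygen is not adjacent to a C=O carbon.
So the answer is (A).

A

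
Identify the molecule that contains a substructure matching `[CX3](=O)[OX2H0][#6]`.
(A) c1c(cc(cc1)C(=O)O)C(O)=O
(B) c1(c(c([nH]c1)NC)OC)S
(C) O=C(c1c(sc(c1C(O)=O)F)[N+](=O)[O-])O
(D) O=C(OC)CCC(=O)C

D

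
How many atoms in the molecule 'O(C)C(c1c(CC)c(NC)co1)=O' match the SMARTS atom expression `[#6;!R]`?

The query [#6;!R] means: carbon not in any ring.
Check the 13 heavy atoms by environment: 1× o (aromatic, in 5-ring) → no; 4× c (aromatic, in 5-ring) → no; 1× N (acyclic) → no; 5× C (acyclic) → match; 2× O (acyclic) → no.
That gives 5 matching atoms.

5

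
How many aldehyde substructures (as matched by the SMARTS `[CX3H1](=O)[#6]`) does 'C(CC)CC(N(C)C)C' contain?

[CX3H1](=O)[#6] is the SMARTS for an aldehyde: an sp2 carbon with one H, double-bonded to O and single-bonded to carbon.
No fragment in the molecule satisfies every constraint, giving 0 matches.

0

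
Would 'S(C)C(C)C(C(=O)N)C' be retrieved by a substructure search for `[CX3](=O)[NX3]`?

Yes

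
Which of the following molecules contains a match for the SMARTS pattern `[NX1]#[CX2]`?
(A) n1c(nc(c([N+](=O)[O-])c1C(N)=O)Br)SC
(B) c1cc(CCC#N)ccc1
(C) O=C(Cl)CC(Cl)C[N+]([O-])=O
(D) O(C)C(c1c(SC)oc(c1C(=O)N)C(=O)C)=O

[NX1]#[CX2] describes a nitrogen triple-bonded to a two-connected carbon (a nitrile).
(A) has a primary amide (-C(=O)NH2) but the nitrogen is NX3, not NX1.
(B) contains a nitrile (-C#N), which satisfies every atom and bond constraint.
(C) has a nitro group (-[N+](=O)[O-]) but there is no C#N triple bond.
(D) has a primary amide (-C(=O)NH2) but the nitrogen is NX3, not NX1.
So the answer is (B).

B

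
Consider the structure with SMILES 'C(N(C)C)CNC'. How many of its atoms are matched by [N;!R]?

2

The query [N;!R] means: aliphatic nitrogen not in a ring.
Check the 7 heavy atoms by environment: 5× C (acyclic) → no; 2× N (acyclic) → match.
That gives 2 matching atoms.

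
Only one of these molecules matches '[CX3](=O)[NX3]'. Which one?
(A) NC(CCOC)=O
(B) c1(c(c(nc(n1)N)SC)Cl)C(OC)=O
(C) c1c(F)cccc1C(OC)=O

A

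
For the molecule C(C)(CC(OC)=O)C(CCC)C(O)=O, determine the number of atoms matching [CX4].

8

The query [CX4] means: C with X4: aliphatic carbon with exactly 4 total connections (bonds + H).
Check the 14 heavy atoms by environment: 8× C (X4) → match; 2× C (X3) → no; 2× O (X1) → no; 2× O (X2) → no.
That gives 8 matching atoms.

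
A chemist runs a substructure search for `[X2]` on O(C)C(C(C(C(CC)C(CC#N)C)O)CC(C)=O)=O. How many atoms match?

The query [X2] means: any atom with exactly two total connections (bonds + H).
Check the 19 heavy atoms by environment: 11× C (X4) → no; 2× C (X3) → no; 2× O (X1) → no; 1× C (X2) → match; 1× N (X1) → no; 2× O (X2) → match.
Summing the matching environments: 1 + 2 = 3 matching atoms.

3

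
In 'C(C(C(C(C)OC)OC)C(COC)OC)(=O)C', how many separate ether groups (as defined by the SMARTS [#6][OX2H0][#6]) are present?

4

[#6][OX2H0][#6] is the SMARTS for an ether: an aliphatic oxygen bridging two carbons with no H on the oxygen.
The molecule carries 4 separate instances of a methoxy ether (-OCH3) meeting every constraint; each maps to a distinct set of atoms, giving 4 matches.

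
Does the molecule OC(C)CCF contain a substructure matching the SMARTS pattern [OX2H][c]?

No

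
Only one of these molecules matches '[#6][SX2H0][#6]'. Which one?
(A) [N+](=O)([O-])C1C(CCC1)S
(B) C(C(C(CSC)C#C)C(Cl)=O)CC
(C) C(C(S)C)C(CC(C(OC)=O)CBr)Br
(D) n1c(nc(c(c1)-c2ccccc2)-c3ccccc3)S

[#6][SX2H0][#6] describes an aliphatic sulfur bridging two carbons with no H on the sulfur (a thioether).
(A) has a thiol (-SH) but the sulfur has H1, not H0 bridging two carbons.
(B) contains a methylthio ether (-SCH3), which satisfies every atom and bond constraint.
(C) has a thiol (-SH) but the sulfur has H1, not H0 bridging two carbons.
(D) has a thiol (-SH) but the sulfur has H1, not H0 bridging two carbons.
So the answer is (B).

B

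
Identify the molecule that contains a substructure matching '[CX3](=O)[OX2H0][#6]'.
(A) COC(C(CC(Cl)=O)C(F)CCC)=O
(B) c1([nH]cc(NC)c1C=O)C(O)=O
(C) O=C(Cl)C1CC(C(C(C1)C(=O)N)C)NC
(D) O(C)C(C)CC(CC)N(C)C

[CX3](=O)[OX2H0][#6] describes a carbonyl carbon bonded to an oxygen that is itself bonded to carbon (no H on that O) (an ester).
(A) contains a methyl-ester group (-C(=O)OCH3), which satisfies every atom and bond constraint.
(B) has a carboxylic acid group (-C(=O)OH) but the singly-bonded O carries H (OX2H1, not H0).
(C) has a primary amide (-C(=O)NH2) but the carbonyl is bonded to N, not to an O-C linkage.
(D) has a methoxy ether (-OCH3) but the ether oxygen is not adjacent to a C=O carbon.
So the answer is (A).

A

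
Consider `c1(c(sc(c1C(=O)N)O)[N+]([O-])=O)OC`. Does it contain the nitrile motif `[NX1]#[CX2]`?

No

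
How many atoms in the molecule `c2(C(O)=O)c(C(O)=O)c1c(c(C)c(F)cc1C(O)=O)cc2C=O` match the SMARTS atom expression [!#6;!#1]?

8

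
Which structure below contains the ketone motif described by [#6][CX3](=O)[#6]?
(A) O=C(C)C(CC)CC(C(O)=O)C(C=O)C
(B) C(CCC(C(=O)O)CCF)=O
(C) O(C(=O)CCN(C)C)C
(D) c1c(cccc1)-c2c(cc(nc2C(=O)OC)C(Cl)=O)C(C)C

A

[#6][CX3](=O)[#6] describes a carbonyl carbon (no H) flanked by two carbons (a ketone).
(A) contains an acetyl/ketone group (-C(=O)CH3), which satisfies every atom and bond constraint.
(B) has a carboxylic acid group (-C(=O)OH) but one neighbour of the carbonyl carbon is O, not C.
(C) has a methyl-ester group (-C(=O)OCH3) but one neighbour of the carbonyl carbon is O, not C.
(D) has a methyl-ester group (-C(=O)OCH3) but one neighbour of the carbonyl carbon is O, not C.
So the answer is (A).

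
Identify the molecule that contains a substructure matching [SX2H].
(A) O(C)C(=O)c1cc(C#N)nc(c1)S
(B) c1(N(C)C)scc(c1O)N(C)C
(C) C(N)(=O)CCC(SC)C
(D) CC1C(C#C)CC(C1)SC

A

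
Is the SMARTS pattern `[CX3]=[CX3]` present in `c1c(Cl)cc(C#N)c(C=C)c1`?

Yes

The pattern [CX3]=[CX3] describes a non-aromatic C=C double bond between two sp2 carbons — an alkene.
The molecule carries a vinyl group (-CH=CH2), whose atoms satisfy every constraint of the query, so the pattern matches.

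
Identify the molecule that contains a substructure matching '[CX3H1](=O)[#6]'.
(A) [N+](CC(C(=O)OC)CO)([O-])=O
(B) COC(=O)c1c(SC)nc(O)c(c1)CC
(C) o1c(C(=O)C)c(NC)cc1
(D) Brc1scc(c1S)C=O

[CX3H1](=O)[#6] describes an sp2 carbon with one H, double-bonded to O and single-bonded to carbon (an aldehyde).
(A) has a methyl-ester group (-C(=O)OCH3) but the carbonyl carbon has H0, not H1.
(B) has a methyl-ester group (-C(=O)OCH3) but the carbonyl carbon has H0, not H1.
(C) has an acetyl/ketone group (-C(=O)CH3) but the carbonyl carbon has H0 (two carbon neighbours), not H1.
(D) contains an aldehyde (-CHO), which satisfies every atom and bond constraint.
So the answer is (D).

D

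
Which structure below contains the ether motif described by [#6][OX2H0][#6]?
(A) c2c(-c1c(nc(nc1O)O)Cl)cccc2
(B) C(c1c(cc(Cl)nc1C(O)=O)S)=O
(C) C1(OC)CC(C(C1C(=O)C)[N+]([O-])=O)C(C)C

C

[#6][OX2H0][#6] describes an aliphatic oxygen bridging two carbons with no H on the oxygen (an ether).
(A) has a hydroxyl group (-OH) but the oxygen has H1, not H0 bridging two carbons.
(B) has a carboxylic acid group (-C(=O)OH) but the -OH oxygen has H1; the =O is OX1, not OX2.
(C) contains a methoxy ether (-OCH3), which satisfies every atom and bond constraint.
So the answer is (C).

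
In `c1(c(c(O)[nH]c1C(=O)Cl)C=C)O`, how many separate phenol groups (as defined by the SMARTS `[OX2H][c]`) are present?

[OX2H][c] is the SMARTS for a phenol: a hydroxyl oxygen attached to an aromatic carbon.
The molecule carries 2 separate instances of a hydroxyl group (-OH) meeting every constraint; each maps to a distinct set of atoms, giving 2 matches.

2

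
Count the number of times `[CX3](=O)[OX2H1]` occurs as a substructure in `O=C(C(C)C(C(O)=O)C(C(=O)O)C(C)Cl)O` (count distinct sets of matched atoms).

[CX3](=O)[OX2H1] is the SMARTS for a carboxylic acid: an sp2 carbon double-bonded to O and single-bonded to an -OH oxygen.
The molecule carries 3 separate instances of a carboxylic acid group (-C(=O)OH) meeting every constraint; each maps to a distinct set of atoms, giving 3 matches.

3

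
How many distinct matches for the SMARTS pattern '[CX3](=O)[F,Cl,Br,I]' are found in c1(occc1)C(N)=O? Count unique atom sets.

0

[CX3](=O)[F,Cl,Br,I] is the SMARTS for an acyl halide: a carbonyl carbon bonded to a halogen.
No fragment in the molecule satisfies every constraint, giving 0 matches.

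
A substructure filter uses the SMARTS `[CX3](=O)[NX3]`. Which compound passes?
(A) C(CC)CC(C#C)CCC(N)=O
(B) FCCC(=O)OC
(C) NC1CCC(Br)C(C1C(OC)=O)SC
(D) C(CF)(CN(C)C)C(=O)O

[CX3](=O)[NX3] describes a carbonyl carbon bonded to a trivalent nitrogen (an amide).
(A) contains a primary amide (-C(=O)NH2), which satisfies every atom and bond constraint.
(B) has a methyl-ester group (-C(=O)OCH3) but the carbonyl is bonded to O, not to an NX3 nitrogen.
(C) has a primary amino group (-NH2) but the -NH2 is not attached to a carbonyl carbon.
(D) has a carboxylic acid group (-C(=O)OH) but the carbonyl is bonded to O, not to an NX3 nitrogen.
So the answer is (A).

A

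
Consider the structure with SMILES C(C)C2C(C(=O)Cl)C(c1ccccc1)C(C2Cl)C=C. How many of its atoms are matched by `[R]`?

11

Check the 19 heavy atoms by environment: 5× C (in 5-ring) → match; 5× C (acyclic) → no; 2× Cl (acyclic) → no; 6× c (aromatic, in 6-ring) → match; 1× O (acyclic) → no.
Summing the matching environments: 5 + 6 = 11 matching atoms.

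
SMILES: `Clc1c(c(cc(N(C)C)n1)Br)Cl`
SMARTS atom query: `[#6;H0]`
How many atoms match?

4

Check the 12 heavy atoms by environment: 1× n (aromatic, H0) → no; 4× c (aromatic, H0) → match; 1× c (aromatic, H1) → no; 2× Cl (H0) → no; 1× Br (H0) → no; 1× N (H0) → no; 2× C (H3) → no.
That gives 4 matching atoms.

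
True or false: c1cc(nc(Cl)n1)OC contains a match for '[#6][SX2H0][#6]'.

The pattern [#6][SX2H0][#6] describes an aliphatic sulfur bridging two carbons with no H on the sulfur — a thioether.
The closest candidate here is a methoxy ether (-OCH3), but the bridging atom is O, not S. No other fragment satisfies the full query, so there is no match.

False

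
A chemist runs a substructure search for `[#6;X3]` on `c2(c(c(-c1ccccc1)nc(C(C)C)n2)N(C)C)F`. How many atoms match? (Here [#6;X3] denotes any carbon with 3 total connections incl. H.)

10

The query [#6;X3] means: any carbon (aromatic or not) with three total connections.
Check the 19 heavy atoms by environment: 2× n (aromatic, X2) → no; 10× c (aromatic, X3) → match; 5× C (X4) → no; 1× N (X3) → no; 1× F (X1) → no.
That gives 10 matching atoms.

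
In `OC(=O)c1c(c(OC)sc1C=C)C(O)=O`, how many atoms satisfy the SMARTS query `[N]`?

The query [N] means: uppercase N matches aliphatic (non-aromatic) nitrogen only.
Check the 15 heavy atoms by environment: 1× s (aromatic) → no; 4× c (aromatic) → no; 5× C → no; 5× O → no.
No environment satisfies the query, so 0 matching atoms.

0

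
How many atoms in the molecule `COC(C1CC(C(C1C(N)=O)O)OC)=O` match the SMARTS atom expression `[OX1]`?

2

The query [OX1] means: aliphatic oxygen with one total connection — typically a carbonyl =O or an oxide.
Check the 15 heavy atoms by environment: 7× C (X4) → no; 3× O (X2) → no; 2× C (X3) → no; 2× O (X1) → match; 1× N (X3) → no.
That gives 2 matching atoms.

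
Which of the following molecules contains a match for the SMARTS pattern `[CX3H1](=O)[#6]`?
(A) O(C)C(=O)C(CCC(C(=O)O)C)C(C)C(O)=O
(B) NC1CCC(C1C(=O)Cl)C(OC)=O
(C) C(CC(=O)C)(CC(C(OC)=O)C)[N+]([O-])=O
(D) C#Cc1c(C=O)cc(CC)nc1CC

[CX3H1](=O)[#6] describes an sp2 carbon with one H, double-bonded to O and single-bonded to carbon (an aldehyde).
(A) has a methyl-ester group (-C(=O)OCH3) but the carbonyl carbon has H0, not H1.
(B) has a methyl-ester group (-C(=O)OCH3) but the carbonyl carbon has H0, not H1.
(C) has an acetyl/ketone group (-C(=O)CH3) but the carbonyl carbon has H0 (two carbon neighbours), not H1.
(D) contains an aldehyde (-CHO), which satisfies every atom and bond constraint.
So the answer is (D).

D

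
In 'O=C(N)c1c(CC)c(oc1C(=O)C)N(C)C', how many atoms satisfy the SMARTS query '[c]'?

4

Check the 16 heavy atoms by environment: 1× o (aromatic) → no; 4× c (aromatic) → match; 2× N → no; 7× C → no; 2× O → no.
That gives 4 matching atoms.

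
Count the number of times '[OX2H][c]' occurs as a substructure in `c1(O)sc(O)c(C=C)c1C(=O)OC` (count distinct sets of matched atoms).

[OX2H][c] is the SMARTS for a phenol: a hydroxyl oxygen attached to an aromatic carbon.
The molecule carries 2 separate instances of a hydroxyl group (-OH) meeting every constraint; each maps to a distinct set of atoms, giving 2 matches.

2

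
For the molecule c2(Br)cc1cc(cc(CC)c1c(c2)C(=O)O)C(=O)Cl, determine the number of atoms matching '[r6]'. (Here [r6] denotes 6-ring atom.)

10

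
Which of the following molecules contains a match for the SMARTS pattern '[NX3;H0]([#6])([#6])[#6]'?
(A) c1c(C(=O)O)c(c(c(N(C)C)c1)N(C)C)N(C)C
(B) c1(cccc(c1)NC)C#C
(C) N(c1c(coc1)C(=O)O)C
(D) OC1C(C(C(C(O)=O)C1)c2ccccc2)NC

A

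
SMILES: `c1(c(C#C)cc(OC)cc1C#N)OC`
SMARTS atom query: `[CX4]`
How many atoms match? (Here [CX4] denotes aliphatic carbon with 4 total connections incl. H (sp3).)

2

The query [CX4] means: C with X4: aliphatic carbon with exactly 4 total connections (bonds + H).
Check the 14 heavy atoms by environment: 6× c (aromatic, X3) → no; 3× C (X2) → no; 1× N (X1) → no; 2× O (X2) → no; 2× C (X4) → match.
That gives 2 matching atoms.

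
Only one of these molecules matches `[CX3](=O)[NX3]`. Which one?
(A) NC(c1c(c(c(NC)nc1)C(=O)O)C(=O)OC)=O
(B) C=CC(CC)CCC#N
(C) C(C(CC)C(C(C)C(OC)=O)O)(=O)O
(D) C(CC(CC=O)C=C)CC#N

[CX3](=O)[NX3] describes a carbonyl carbon bonded to a trivalent nitrogen (an amide).
(A) contains a primary amide (-C(=O)NH2), which satisfies every atom and bond constraint.
(B) has a nitrile (-C#N) but the nitrile N is NX1 (triple-bonded), not NX3.
(C) has a methyl-ester group (-C(=O)OCH3) but the carbonyl is bonded to O, not to an NX3 nitrogen.
(D) has a nitrile (-C#N) but the nitrile N is NX1 (triple-bonded), not NX3.
So the answer is (A).

A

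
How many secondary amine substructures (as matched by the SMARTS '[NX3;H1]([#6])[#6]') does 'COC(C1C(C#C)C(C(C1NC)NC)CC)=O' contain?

2

[NX3;H1]([#6])[#6] is the SMARTS for a secondary amine: a trivalent nitrogen with one H, bonded to two carbons.
The molecule carries 2 separate instances of an N-methylamino group (-NHCH3) meeting every constraint; each maps to a distinct set of atoms, giving 2 matches.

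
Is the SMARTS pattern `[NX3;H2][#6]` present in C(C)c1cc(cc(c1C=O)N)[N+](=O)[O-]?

Yes

The pattern [NX3;H2][#6] describes a trivalent nitrogen with two H attached to carbon — a primary amine.
The molecule carries a primary amino group (-NH2), whose atoms satisfy every constraint of the query, so the pattern matches.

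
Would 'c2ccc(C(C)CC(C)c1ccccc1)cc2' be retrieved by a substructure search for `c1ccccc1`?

Yes

The pattern c1ccccc1 describes six aromatic carbons in a ring — a benzene ring.
The molecule carries a phenyl ring, whose atoms satisfy every constraint of the query, so the pattern matches.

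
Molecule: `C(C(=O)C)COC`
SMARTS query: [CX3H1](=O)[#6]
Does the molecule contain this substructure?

The pattern [CX3H1](=O)[#6] describes an sp2 carbon with one H, double-bonded to O and single-bonded to carbon — an aldehyde.
The closest candidate here is an acetyl/ketone group (-C(=O)CH3), but the carbonyl carbon has H0 (two carbon neighbours), not H1. No other fragment satisfies the full query, so there is no match.

No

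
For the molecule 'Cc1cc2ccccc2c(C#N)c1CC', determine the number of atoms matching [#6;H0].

Check the 15 heavy atoms by environment: 5× c (aromatic, H0) → match; 5× c (aromatic, H1) → no; 1× C (H0) → match; 1× N (H0) → no; 2× C (H3) → no; 1× C (H2) → no.
Summing the matching environments: 5 + 1 = 6 matching atoms.

6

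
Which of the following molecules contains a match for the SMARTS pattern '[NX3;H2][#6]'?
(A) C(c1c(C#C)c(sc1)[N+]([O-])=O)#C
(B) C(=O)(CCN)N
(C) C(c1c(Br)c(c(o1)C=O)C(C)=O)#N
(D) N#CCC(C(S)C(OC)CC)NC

B

[NX3;H2][#6] describes a trivalent nitrogen with two H attached to carbon (a primary amine).
(A) has a nitro group (-[N+](=O)[O-]) but the nitrogen is [N+] with no H, not NX3H2.
(B) contains a primary amino group (-NH2), which satisfies every atom and bond constraint.
(C) has a nitrile (-C#N) but the nitrogen is NX1 (triple-bonded), not NX3 with two H.
(D) has a nitrile (-C#N) but the nitrogen is NX1 (triple-bonded), not NX3 with two H.
So the answer is (B).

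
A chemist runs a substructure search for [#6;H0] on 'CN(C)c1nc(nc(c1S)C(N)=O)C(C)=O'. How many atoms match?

The query [#6;H0] means: any carbon with no attached hydrogen.
Check the 16 heavy atoms by environment: 2× n (aromatic, H0) → no; 4× c (aromatic, H0) → match; 2× C (H0) → match; 2× O (H0) → no; 3× C (H3) → no; 1× N (H0) → no; 1× S (H1) → no; 1× N (H2) → no.
Summing the matching environments: 4 + 2 = 6 matching atoms.

6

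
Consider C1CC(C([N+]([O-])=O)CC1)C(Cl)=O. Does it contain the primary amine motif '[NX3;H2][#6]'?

No

The pattern [NX3;H2][#6] describes a trivalent nitrogen with two H attached to carbon — a primary amine.
The closest candidate here is a nitro group (-[N+](=O)[O-]), but the nitrogen is [N+] with no H, not NX3H2. No other fragment satisfies the full query, so there is no match.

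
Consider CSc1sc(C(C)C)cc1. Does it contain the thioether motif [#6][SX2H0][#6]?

The pattern [#6][SX2H0][#6] describes an aliphatic sulfur bridging two carbons with no H on the sulfur — a thioether.
The molecule carries a methylthio ether (-SCH3), whose atoms satisfy every constraint of the query, so the pattern matches.

Yes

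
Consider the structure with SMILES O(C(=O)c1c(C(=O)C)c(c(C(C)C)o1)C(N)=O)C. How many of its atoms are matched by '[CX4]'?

Check the 18 heavy atoms by environment: 1× o (aromatic, X2) → no; 4× c (aromatic, X3) → no; 3× C (X3) → no; 3× O (X1) → no; 1× N (X3) → no; 5× C (X4) → match; 1× O (X2) → no.
That gives 5 matching atoms.

5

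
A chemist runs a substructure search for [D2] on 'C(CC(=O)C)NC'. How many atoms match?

3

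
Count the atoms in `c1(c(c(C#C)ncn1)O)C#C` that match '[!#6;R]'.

The query [!#6;R] means: non-carbon atom that is part of a ring.
Check the 11 heavy atoms by environment: 2× n (aromatic, in 6-ring) → match; 4× c (aromatic, in 6-ring) → no; 4× C (acyclic) → no; 1× O (acyclic) → no.
That gives 2 matching atoms.

2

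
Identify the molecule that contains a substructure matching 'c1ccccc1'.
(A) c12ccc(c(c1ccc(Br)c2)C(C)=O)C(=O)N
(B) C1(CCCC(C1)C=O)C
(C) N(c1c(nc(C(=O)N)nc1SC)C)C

A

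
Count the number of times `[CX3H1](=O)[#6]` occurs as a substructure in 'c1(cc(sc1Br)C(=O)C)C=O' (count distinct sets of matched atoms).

1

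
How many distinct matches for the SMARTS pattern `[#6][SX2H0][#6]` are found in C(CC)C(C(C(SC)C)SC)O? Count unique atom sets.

2

[#6][SX2H0][#6] is the SMARTS for a thioether: an aliphatic sulfur bridging two carbons with no H on the sulfur.
The molecule carries 2 separate instances of a methylthio ether (-SCH3) meeting every constraint; each maps to a distinct set of atoms, giving 2 matches.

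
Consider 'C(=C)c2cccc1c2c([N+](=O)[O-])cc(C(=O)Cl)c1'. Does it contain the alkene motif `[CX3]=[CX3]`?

Yes

The pattern [CX3]=[CX3] describes a non-aromatic C=C double bond between two sp2 carbons — an alkene.
The molecule carries a vinyl group (-CH=CH2), whose atoms satisfy every constraint of the query, so the pattern matches.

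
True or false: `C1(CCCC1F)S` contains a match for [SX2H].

The pattern [SX2H] describes an aliphatic sulfur with two connections, one being H — a thiol.
The molecule carries a thiol (-SH), whose atoms satisfy every constraint of the query, so the pattern matches.

True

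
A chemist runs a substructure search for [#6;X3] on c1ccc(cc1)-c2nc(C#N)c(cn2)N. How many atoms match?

10

The query [#6;X3] means: any carbon (aromatic or not) with three total connections.
Check the 15 heavy atoms by environment: 2× n (aromatic, X2) → no; 10× c (aromatic, X3) → match; 1× N (X3) → no; 1× C (X2) → no; 1× N (X1) → no.
That gives 10 matching atoms.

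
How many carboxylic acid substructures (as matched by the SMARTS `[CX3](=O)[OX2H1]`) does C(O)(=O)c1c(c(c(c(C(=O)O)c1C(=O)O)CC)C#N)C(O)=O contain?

4

[CX3](=O)[OX2H1] is the SMARTS for a carboxylic acid: an sp2 carbon double-bonded to O and single-bonded to an -OH oxygen.
The molecule carries 4 separate instances of a carboxylic acid group (-C(=O)OH) meeting every constraint; each maps to a distinct set of atoms, giving 4 matches.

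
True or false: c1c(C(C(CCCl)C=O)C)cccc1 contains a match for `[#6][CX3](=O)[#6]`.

The pattern [#6][CX3](=O)[#6] describes a carbonyl carbon (no H) flanked by two carbons — a ketone.
The closest candidate here is an aldehyde (-CHO), but the carbonyl carbon has H1, so it is not flanked by two carbons. No other fragment satisfies the full query, so there is no match.

False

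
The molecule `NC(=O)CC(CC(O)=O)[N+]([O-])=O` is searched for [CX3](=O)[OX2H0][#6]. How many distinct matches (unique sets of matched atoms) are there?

[CX3](=O)[OX2H0][#6] is the SMARTS for an ester: a carbonyl carbon bonded to an oxygen that is itself bonded to carbon (no H on that O).
The molecule has a primary amide (-C(=O)NH2), but the carbonyl is bonded to N, not to an O-C linkage; nothing else fits, so there are 0 matches.

0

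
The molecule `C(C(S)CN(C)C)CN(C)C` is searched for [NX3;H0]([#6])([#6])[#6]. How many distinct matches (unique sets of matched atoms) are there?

2

[NX3;H0]([#6])([#6])[#6] is the SMARTS for a tertiary amine: a trivalent nitrogen with no H, bonded to three carbons.
The molecule carries 2 separate instances of a dimethylamino group (-N(CH3)2) meeting every constraint; each maps to a distinct set of atoms, giving 2 matches.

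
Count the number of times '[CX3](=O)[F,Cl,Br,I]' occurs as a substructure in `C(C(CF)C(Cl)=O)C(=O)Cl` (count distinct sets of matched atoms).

2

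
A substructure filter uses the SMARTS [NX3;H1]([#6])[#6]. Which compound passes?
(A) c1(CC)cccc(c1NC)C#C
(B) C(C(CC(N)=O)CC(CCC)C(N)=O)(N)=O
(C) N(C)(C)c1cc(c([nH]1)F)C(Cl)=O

[NX3;H1]([#6])[#6] describes a trivalent nitrogen with one H, bonded to two carbons (a secondary amine).
(A) contains an N-methylamino group (-NHCH3), which satisfies every atom and bond constraint.
(B) has a primary amide (-C(=O)NH2) but the -C(=O)NH2 nitrogen has H2, not H1.
(C) has a dimethylamino group (-N(CH3)2) but the nitrogen has H0, not H1.
So the answer is (A).

A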